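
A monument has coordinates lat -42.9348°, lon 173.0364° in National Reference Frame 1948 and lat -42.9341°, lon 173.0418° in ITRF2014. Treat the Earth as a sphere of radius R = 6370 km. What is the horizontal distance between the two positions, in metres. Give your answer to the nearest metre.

446 m

Δφ = -42.9341° − -42.9348° = +0.0007°; Δλ = 173.0418° − 173.0364° = +0.0054°.
1° along a meridian = πR/180 = 111177 m.
ΔN = Δφ × 111177 = 77.8 m; ΔE = Δλ × 111177 × cos(-42.9348°) = +0.0054 × 111177 × 0.732129 = 439.5 m.
Distance = √(ΔE² + ΔN²) = √(439.5² + 77.8²) = 446.4 m.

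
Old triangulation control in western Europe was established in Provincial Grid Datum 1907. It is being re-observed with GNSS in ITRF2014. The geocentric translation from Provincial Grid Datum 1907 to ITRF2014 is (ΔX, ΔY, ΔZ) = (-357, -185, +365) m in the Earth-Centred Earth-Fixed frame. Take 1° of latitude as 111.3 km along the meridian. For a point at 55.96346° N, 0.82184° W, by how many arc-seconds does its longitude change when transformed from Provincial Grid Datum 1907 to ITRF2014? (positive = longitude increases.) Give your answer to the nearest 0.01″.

Δλ = -10.99″

sin φ = 0.828681, cos φ = 0.559722, sin λ = -0.014343, cos λ = 0.999897.
East component: ΔE = −sin λ·ΔX + cos λ·ΔY = −(-0.014343)(-357) + (0.999897)(-185) = -190.10 m.
1° of latitude spans 111300 m; at latitude φ, 1° of longitude spans that × cos φ = 62297.0 m, so Δλ = -190.10 / 62297.0 × 3600 = -10.986″.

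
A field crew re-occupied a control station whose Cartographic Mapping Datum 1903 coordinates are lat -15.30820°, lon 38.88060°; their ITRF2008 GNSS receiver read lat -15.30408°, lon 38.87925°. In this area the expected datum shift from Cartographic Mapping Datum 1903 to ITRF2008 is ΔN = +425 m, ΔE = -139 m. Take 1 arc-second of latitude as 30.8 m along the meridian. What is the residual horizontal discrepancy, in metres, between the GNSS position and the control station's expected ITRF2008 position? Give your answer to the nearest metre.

32 m

Observed coordinate differences: Δφ = +0.00412°, Δλ = -0.00135°.
Converting to metres (1° lat = 110880 m, cos φ = 0.964520): observed ΔN = 456.8 m, observed ΔE = -144.4 m.
Subtracting the expected shift leaves a residual of 456.8 − (425) = 31.8 m north and -144.4 − (-139) = -5.4 m east.
Residual distance = √(31.8² + (-5.4)²) = 32.3 m.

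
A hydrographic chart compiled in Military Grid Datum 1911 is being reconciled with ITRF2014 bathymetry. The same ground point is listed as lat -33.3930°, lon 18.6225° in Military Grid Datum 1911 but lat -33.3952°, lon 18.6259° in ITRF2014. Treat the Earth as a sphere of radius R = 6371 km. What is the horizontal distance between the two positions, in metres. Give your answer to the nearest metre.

Δφ = -33.3952° − -33.3930° = -0.0022°; Δλ = 18.6259° − 18.6225° = +0.0034°.
1° along a meridian = πR/180 = 111195 m.
ΔN = Δφ × 111195 = -244.6 m; ΔE = Δλ × 111195 × cos(-33.3930°) = +0.0034 × 111195 × 0.834915 = 315.7 m.
Distance = √(ΔE² + ΔN²) = √(315.7² + (-244.6)²) = 399.3 m.

399 m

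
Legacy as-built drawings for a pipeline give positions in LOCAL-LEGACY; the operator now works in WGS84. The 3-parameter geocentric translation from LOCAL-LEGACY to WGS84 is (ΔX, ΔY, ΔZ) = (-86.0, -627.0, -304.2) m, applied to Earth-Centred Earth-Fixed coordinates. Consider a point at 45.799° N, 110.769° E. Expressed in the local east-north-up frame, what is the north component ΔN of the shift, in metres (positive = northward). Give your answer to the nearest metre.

The local north axis is (−sin φ cos λ, −sin φ sin λ, cos φ), giving ΔN = -21.862 + 420.286 − 212.081 = 186.34 m.

ΔN = 186 m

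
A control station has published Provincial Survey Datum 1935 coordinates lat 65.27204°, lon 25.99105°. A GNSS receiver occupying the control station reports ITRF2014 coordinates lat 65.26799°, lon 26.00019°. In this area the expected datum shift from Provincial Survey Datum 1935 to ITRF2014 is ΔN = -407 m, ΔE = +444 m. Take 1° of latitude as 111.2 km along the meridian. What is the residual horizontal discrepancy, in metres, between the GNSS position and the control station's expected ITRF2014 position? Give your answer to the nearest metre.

47 m

Observed coordinate differences: Δφ = -0.00405°, Δλ = +0.00914°.
Converting to metres (1° lat = 111200 m, cos φ = 0.418310): observed ΔN = -450.4 m, observed ΔE = 425.2 m.
Subtracting the expected shift leaves a residual of -450.4 − (-407) = -43.4 m north and 425.2 − (444) = -18.8 m east.
Residual distance = √((-43.4)² + (-18.8)²) = 47.3 m.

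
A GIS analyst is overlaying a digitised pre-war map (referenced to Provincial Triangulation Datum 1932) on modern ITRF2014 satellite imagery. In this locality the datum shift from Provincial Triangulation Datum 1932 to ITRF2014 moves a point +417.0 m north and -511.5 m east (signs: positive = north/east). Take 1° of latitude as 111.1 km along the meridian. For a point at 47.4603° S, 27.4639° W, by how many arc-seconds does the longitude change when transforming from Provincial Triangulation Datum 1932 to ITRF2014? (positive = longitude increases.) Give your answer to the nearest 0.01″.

Δλ = -24.51″

At latitude -47.4603°, cos φ = 0.676101.
1° of longitude at this latitude = 111.1 × cos φ = 75.11 km, so Δλ = -511.5 / 75114.8 = -0.0068096° = -24.514″.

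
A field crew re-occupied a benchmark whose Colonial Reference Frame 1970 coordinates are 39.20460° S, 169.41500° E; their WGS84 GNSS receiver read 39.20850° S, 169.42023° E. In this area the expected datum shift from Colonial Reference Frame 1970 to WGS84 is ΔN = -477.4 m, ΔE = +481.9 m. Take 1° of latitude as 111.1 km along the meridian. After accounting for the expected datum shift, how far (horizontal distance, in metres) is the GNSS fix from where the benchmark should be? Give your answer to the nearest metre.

54 m

Observed coordinate differences: Δφ = -0.00390°, Δλ = +0.00523°.
Converting to metres (1° lat = 111100 m, cos φ = 0.774894): observed ΔN = -433.3 m, observed ΔE = 450.3 m.
Subtracting the expected shift leaves a residual of -433.3 − (-477.4) = 44.1 m north and 450.3 − (481.9) = -31.6 m east.
Residual distance = √(44.1² + (-31.6)²) = 54.3 m.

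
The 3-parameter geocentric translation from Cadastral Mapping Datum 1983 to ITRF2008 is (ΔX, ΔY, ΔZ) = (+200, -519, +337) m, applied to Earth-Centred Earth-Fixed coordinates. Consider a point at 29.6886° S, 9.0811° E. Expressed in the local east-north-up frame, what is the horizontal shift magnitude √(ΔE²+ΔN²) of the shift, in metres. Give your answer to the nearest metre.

647 m

At φ = -29.6886°, λ = 9.0811°: sin φ = -0.495286, cos φ = 0.868730, sin λ = 0.157832, cos λ = 0.987466.
ΔE = −sin λ·ΔX + cos λ·ΔY = −(0.157832)·(200) + (0.987466)·(-519) = -544.06 m.
ΔN = −sin φ cos λ·ΔX − sin φ sin λ·ΔY + cos φ·ΔZ = −(-0.495286)(0.987466)(200) − (-0.495286)(0.157832)(-519) + (0.868730)(337) = 350.01 m.
Horizontal magnitude = √(ΔE² + ΔN²) = √((-544.06)² + 350.01²) = 646.92 m.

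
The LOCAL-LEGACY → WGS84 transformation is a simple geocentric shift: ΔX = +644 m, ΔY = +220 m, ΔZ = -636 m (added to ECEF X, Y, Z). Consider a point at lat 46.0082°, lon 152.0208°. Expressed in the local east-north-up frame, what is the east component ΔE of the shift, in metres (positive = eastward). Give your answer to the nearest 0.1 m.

ΔE = -496.4 m

At φ = 46.0082°, λ = 152.0208°: sin φ = 0.719439, cos φ = 0.694555, sin λ = 0.469151, cos λ = -0.883118.
ΔE = −sin λ·ΔX + cos λ·ΔY = −(0.469151)·(644) + (-0.883118)·(220) = -496.42 m.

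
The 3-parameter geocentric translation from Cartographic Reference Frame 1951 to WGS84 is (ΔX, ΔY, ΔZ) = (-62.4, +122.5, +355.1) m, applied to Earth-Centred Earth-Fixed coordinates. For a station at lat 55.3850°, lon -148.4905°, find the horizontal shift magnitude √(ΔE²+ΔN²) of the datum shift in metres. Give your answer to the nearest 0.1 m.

At φ = 55.3850°, λ = -148.4905°: sin φ = 0.822988, cos φ = 0.568059, sin λ = -0.522640, cos λ = -0.852554.
ΔE = −sin λ·ΔX + cos λ·ΔY = −(-0.522640)·(-62.4) + (-0.852554)·(122.5) = -137.05 m.
ΔN = −sin φ cos λ·ΔX − sin φ sin λ·ΔY + cos φ·ΔZ = −(0.822988)(-0.852554)(-62.4) − (0.822988)(-0.522640)(122.5) + (0.568059)(355.1) = 210.63 m.
Horizontal magnitude = √(ΔE² + ΔN²) = √((-137.05)² + 210.63²) = 251.29 m.

251.3 m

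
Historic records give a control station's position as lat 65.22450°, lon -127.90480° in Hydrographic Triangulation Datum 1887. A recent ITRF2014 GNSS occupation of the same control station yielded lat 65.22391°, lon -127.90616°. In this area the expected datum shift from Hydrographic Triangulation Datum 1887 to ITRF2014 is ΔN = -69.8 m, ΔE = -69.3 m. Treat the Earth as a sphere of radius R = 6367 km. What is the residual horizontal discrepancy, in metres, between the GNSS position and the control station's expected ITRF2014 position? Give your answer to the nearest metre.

Observed coordinate differences: Δφ = -0.00059°, Δλ = -0.00136°.
Converting to metres (1° lat = 111125 m, cos φ = 0.419064): observed ΔN = -65.6 m, observed ΔE = -63.3 m.
Subtracting the expected shift leaves a residual of -65.6 − (-69.8) = 4.2 m north and -63.3 − (-69.3) = 6.0 m east.
Residual distance = √(4.2² + 6.0²) = 7.3 m.

7 m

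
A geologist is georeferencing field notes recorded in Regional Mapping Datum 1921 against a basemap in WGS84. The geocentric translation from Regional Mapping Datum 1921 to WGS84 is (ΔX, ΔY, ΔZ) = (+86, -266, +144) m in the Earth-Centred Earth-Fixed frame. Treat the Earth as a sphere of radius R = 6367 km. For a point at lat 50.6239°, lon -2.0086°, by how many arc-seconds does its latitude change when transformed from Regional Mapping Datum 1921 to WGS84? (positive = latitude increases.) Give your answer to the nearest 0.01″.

sin φ = 0.772998, cos φ = 0.634408, sin λ = -0.035050, cos λ = 0.999386.
North component: ΔN = −sin φ cos λ·ΔX − sin φ sin λ·ΔY + cos φ·ΔZ = −(0.772998)(0.999386)(86) − (0.772998)(-0.035050)(-266) + (0.634408)(144) = 17.71 m.
1° of latitude spans πR/180 = 111125 m, so Δφ = 17.71 / 111125 × 3600 = 0.574″.

Δφ = 0.57″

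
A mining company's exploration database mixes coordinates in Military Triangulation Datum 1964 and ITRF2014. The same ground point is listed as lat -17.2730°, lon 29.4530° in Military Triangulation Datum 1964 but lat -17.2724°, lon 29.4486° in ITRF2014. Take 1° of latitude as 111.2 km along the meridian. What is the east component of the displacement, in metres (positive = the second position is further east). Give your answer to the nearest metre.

ΔE = -467 m

Δφ = -17.2724° − -17.2730° = +0.0006°; Δλ = 29.4486° − 29.4530° = -0.0044°.
ΔN = Δφ × 111200 = 66.7 m; ΔE = Δλ × 111200 × cos(-17.2730°) = -0.0044 × 111200 × 0.954901 = -467.2 m.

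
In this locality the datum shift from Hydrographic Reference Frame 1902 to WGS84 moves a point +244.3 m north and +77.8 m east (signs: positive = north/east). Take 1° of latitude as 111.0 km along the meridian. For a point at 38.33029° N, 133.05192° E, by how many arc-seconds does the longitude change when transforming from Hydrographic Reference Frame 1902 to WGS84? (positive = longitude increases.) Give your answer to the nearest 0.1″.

At latitude 38.33029°, cos φ = 0.784449.
1° of longitude at this latitude = 111.0 × cos φ = 87.07 km, so Δλ = 77.8 / 87073.8 = 0.0008935° = 3.217″.

Δλ = 3.2″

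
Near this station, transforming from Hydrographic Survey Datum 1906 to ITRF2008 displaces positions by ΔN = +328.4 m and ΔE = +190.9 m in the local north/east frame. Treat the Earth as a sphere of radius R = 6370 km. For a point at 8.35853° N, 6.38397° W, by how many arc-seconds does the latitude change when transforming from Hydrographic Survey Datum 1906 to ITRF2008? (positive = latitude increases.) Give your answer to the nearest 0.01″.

Δφ = 10.63″

On a sphere of radius R, 1 rad of latitude = R, so Δφ = ΔN / R = 328.4 / 6370000 = 5.1554e-05 rad = 10.634″.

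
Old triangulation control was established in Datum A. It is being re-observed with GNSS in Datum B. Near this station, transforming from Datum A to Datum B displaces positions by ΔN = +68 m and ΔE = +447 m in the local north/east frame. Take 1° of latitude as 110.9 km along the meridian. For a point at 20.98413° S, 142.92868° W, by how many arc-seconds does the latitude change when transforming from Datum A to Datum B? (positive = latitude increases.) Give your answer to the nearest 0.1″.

Δφ = 2.2″

1° of latitude = 110.9 km, so Δφ = 68.0 / 110900 = 0.0006132° = 2.207″.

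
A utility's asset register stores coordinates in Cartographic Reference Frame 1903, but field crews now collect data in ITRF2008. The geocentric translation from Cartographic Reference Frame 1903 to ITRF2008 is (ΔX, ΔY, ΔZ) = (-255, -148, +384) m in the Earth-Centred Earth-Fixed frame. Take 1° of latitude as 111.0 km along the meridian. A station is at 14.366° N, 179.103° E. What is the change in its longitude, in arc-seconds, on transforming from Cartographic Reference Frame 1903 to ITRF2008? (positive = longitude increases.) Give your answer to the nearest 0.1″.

Δλ = 5.1″

sin φ = 0.248115, cos φ = 0.968731, sin λ = 0.015655, cos λ = -0.999877.
East component: ΔE = −sin λ·ΔX + cos λ·ΔY = −(0.015655)(-255) + (-0.999877)(-148) = 151.97 m.
1° of latitude spans 111000 m; at latitude φ, 1° of longitude spans that × cos φ = 107529.1 m, so Δλ = 151.97 / 107529.1 × 3600 = 5.088″.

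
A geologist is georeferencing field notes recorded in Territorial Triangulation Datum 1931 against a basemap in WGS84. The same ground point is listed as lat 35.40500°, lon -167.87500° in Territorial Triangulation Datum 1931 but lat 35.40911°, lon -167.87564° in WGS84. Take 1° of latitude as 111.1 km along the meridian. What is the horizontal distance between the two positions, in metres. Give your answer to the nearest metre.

460 m

Δφ = 35.40911° − 35.40500° = +0.00411°; Δλ = -167.87564° − -167.87500° = -0.00064°.
ΔN = Δφ × 111100 = 456.6 m; ΔE = Δλ × 111100 × cos(35.40500°) = -0.00064 × 111100 × 0.815077 = -58.0 m.
Distance = √(ΔE² + ΔN²) = √((-58.0)² + 456.6²) = 460.3 m.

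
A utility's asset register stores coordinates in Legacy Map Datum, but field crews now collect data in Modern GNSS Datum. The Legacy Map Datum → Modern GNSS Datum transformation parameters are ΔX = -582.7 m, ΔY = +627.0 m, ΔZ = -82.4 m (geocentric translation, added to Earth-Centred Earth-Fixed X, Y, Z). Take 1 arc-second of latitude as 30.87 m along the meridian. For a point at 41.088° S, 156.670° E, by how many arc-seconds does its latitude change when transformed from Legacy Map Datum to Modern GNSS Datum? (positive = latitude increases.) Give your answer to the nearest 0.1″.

sin φ = -0.657217, cos φ = 0.753701, sin λ = 0.396026, cos λ = -0.918239.
North component: ΔN = −sin φ cos λ·ΔX − sin φ sin λ·ΔY + cos φ·ΔZ = −(-0.657217)(-0.918239)(-582.7) − (-0.657217)(0.396026)(627.0) + (0.753701)(-82.4) = 452.74 m.
1° of latitude spans 3600 × 30.87 = 111132 m, so Δφ = 452.74 / 111132 × 3600 = 14.666″.

Δφ = 14.7″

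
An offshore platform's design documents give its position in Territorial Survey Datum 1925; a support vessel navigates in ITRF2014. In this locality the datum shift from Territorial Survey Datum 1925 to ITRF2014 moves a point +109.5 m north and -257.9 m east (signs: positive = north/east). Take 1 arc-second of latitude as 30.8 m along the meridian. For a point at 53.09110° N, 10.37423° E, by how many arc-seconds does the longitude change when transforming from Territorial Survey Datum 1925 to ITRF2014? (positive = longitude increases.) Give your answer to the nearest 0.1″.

At latitude 53.09110°, cos φ = 0.600544.
1″ of longitude at this latitude = 30.80 × cos φ = 18.4968 m, so Δλ = -257.9 / 18.4968 = -13.943″.

Δλ = -13.9″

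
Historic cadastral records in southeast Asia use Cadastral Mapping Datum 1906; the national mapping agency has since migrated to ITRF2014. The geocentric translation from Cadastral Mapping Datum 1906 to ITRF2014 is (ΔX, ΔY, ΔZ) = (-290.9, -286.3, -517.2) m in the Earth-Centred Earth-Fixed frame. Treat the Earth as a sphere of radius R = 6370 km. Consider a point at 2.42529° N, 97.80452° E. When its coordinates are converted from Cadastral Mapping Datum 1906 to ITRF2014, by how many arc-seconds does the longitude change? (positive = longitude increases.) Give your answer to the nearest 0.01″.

Δλ = 10.60″

sin φ = 0.042317, cos φ = 0.999104, sin λ = 0.990737, cos λ = -0.135794.
East component: ΔE = −sin λ·ΔX + cos λ·ΔY = −(0.990737)(-290.9) + (-0.135794)(-286.3) = 327.08 m.
1° of latitude spans πR/180 = 111177 m; at latitude φ, 1° of longitude spans that × cos φ = 111077.9 m, so Δλ = 327.08 / 111077.9 × 3600 = 10.601″.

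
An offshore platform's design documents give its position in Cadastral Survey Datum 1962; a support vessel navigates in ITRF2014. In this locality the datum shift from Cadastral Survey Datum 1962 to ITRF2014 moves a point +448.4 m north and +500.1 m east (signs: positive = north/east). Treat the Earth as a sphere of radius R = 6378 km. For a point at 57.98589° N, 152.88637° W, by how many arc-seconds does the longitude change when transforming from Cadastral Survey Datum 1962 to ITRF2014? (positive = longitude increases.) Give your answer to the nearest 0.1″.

At latitude 57.98589°, cos φ = 0.530128.
One radian of longitude at latitude φ spans R cos φ, so Δλ = ΔE / (R cos φ) = 500.1 / (6378000 × 0.530128) = 1.4791e-04 rad = 30.508″.

Δλ = 30.5″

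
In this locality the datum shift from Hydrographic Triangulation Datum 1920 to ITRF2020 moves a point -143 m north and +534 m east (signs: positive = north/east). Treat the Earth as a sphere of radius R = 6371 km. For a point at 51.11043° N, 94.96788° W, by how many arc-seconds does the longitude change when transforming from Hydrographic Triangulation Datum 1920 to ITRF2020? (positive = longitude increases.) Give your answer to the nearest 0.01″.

Δλ = 27.54″

At latitude 51.11043°, cos φ = 0.627821.
One radian of longitude at latitude φ spans R cos φ, so Δλ = ΔE / (R cos φ) = 534.0 / (6371000 × 0.627821) = 1.3351e-04 rad = 27.537″.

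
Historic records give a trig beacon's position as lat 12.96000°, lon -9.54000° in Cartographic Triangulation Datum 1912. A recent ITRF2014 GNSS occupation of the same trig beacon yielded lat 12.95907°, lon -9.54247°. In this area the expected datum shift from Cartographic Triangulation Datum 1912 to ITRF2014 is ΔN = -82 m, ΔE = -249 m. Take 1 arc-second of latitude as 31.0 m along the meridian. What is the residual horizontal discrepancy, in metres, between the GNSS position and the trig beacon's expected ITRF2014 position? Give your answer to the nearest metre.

29 m

Observed coordinate differences: Δφ = -0.00093°, Δλ = -0.00247°.
Converting to metres (1° lat = 111600 m, cos φ = 0.974527): observed ΔN = -103.8 m, observed ΔE = -268.6 m.
Subtracting the expected shift leaves a residual of -103.8 − (-82) = -21.8 m north and -268.6 − (-249) = -19.6 m east.
Residual distance = √((-21.8)² + (-19.6)²) = 29.3 m.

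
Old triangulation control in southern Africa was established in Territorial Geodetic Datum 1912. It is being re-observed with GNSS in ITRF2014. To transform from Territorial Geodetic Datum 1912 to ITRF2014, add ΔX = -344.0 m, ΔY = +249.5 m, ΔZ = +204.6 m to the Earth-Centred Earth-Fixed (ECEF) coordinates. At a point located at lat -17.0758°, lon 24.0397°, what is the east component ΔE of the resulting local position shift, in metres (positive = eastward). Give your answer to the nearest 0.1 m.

At φ = -17.0758°, λ = 24.0397°: sin φ = -0.293637, cos φ = 0.955917, sin λ = 0.407370, cos λ = 0.913263.
ΔE = −sin λ·ΔX + cos λ·ΔY = −(0.407370)·(-344.0) + (0.913263)·(249.5) = 367.99 m.

ΔE = 368.0 m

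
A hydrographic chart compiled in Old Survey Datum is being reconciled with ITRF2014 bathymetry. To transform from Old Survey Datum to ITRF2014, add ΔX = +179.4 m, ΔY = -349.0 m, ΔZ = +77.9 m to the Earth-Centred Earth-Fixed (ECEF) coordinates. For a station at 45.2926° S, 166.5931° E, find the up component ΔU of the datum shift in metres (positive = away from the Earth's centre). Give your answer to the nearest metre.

At φ = -45.2926°, λ = 166.5931°: sin φ = -0.710709, cos φ = 0.703486, sin λ = 0.231865, cos λ = -0.972748.
ΔU = cos φ cos λ·ΔX + cos φ sin λ·ΔY + sin φ·ΔZ = (0.703486)(-0.972748)(179.4) + (0.703486)(0.231865)(-349.0) + (-0.710709)(77.9) = -235.06 m.

ΔU = -235 m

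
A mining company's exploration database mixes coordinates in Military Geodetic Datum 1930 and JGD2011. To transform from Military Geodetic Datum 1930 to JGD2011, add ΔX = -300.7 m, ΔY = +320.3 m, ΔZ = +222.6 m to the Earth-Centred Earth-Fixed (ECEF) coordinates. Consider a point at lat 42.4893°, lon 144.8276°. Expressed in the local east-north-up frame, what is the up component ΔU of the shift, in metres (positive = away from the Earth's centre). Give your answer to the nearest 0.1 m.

ΔU = 467.7 m

At φ = 42.4893°, λ = 144.8276°: sin φ = 0.675453, cos φ = 0.737403, sin λ = 0.576039, cos λ = -0.817422.
ΔU = cos φ cos λ·ΔX + cos φ sin λ·ΔY + sin φ·ΔZ = (0.737403)(-0.817422)(-300.7) + (0.737403)(0.576039)(320.3) + (0.675453)(222.6) = 467.66 m.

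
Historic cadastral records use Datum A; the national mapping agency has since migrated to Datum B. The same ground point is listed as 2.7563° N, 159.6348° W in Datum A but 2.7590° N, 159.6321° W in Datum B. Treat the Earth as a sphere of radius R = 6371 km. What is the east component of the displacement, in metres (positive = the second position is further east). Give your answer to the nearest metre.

ΔE = 300 m

Δφ = 2.7590° − 2.7563° = +0.0027°; Δλ = -159.6321° − -159.6348° = +0.0027°.
1° along a meridian = πR/180 = 111195 m.
ΔN = Δφ × 111195 = 300.2 m; ΔE = Δλ × 111195 × cos(2.7563°) = +0.0027 × 111195 × 0.998843 = 299.9 m.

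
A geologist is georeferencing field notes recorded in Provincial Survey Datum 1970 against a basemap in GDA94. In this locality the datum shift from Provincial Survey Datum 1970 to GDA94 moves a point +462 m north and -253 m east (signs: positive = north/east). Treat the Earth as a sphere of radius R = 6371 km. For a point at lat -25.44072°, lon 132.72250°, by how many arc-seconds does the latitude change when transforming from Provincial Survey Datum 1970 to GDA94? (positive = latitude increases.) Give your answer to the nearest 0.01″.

Δφ = 14.96″

On a sphere of radius R, 1 rad of latitude = R, so Δφ = ΔN / R = 462.0 / 6371000 = 7.2516e-05 rad = 14.958″.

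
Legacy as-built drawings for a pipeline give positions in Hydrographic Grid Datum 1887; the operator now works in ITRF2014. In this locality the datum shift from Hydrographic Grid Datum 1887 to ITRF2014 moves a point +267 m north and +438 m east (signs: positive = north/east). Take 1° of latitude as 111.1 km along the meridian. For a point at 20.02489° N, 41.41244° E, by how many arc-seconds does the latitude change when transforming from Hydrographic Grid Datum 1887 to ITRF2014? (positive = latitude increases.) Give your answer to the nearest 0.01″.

Δφ = 8.65″

1° of latitude = 111.1 km, so Δφ = 267.0 / 111100 = 0.0024032° = 8.652″.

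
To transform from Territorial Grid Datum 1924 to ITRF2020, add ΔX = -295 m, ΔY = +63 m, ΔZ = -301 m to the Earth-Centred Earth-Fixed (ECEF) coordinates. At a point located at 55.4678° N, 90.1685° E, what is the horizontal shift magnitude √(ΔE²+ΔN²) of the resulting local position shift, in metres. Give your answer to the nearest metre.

370 m

At φ = 55.4678°, λ = 90.1685°: sin φ = 0.823808, cos φ = 0.566869, sin λ = 0.999996, cos λ = -0.002941.
ΔE = −sin λ·ΔX + cos λ·ΔY = −(0.999996)·(-295) + (-0.002941)·(63) = 294.81 m.
ΔN = −sin φ cos λ·ΔX − sin φ sin λ·ΔY + cos φ·ΔZ = −(0.823808)(-0.002941)(-295) − (0.823808)(0.999996)(63) + (0.566869)(-301) = -223.24 m.
Horizontal magnitude = √(ΔE² + ΔN²) = √(294.81² + (-223.24)²) = 369.80 m.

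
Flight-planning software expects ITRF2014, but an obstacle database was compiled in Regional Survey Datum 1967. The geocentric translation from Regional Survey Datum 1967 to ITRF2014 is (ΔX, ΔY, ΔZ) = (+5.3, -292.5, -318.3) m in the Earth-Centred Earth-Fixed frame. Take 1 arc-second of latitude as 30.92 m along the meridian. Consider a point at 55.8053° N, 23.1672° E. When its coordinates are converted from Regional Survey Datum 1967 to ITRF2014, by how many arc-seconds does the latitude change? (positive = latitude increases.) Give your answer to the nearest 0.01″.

sin φ = 0.827133, cos φ = 0.562007, sin λ = 0.393416, cos λ = 0.919361.
North component: ΔN = −sin φ cos λ·ΔX − sin φ sin λ·ΔY + cos φ·ΔZ = −(0.827133)(0.919361)(5.3) − (0.827133)(0.393416)(-292.5) + (0.562007)(-318.3) = -87.74 m.
1° of latitude spans 3600 × 30.92 = 111312 m, so Δφ = -87.74 / 111312 × 3600 = -2.838″.

Δφ = -2.84″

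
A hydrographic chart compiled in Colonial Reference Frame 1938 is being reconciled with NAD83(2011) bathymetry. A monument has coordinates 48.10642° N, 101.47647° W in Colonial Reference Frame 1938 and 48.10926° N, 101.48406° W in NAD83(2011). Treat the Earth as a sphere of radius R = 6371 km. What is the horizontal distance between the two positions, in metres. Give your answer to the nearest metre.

Δφ = 48.10926° − 48.10642° = +0.00284°; Δλ = -101.48406° − -101.47647° = -0.00759°.
1° along a meridian = πR/180 = 111195 m.
ΔN = Δφ × 111195 = 315.8 m; ΔE = Δλ × 111195 × cos(48.10642°) = -0.00759 × 111195 × 0.667749 = -563.6 m.
Distance = √(ΔE² + ΔN²) = √((-563.6)² + 315.8²) = 646.0 m.

646 m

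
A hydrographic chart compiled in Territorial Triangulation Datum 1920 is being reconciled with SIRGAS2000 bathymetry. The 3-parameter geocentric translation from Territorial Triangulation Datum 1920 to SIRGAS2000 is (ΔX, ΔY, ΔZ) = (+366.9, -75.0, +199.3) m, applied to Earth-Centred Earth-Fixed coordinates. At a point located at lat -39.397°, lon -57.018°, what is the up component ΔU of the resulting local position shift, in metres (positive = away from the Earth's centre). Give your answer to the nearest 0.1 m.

ΔU = 76.5 m

The local up (radial) axis is (cos φ cos λ, cos φ sin λ, sin φ), giving ΔU = 154.346 + 48.617 − 126.494 = 76.47 m.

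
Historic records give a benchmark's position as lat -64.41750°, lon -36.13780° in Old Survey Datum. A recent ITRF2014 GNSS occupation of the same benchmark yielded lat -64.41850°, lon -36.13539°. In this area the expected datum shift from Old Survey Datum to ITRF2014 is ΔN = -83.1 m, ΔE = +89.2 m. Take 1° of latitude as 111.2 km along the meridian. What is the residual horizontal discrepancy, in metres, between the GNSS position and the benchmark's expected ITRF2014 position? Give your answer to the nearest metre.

39 m

Observed coordinate differences: Δφ = -0.00100°, Δλ = +0.00241°.
Converting to metres (1° lat = 111200 m, cos φ = 0.431810): observed ΔN = -111.2 m, observed ΔE = 115.7 m.
Subtracting the expected shift leaves a residual of -111.2 − (-83.1) = -28.1 m north and 115.7 − (89.2) = 26.5 m east.
Residual distance = √((-28.1)² + 26.5²) = 38.6 m.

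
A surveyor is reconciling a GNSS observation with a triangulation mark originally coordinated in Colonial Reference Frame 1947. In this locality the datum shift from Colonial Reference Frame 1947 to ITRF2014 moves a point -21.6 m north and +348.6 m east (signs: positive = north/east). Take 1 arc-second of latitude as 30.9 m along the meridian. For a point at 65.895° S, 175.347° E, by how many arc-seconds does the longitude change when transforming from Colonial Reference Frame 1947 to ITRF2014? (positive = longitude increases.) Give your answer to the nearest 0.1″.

Δλ = 27.6″

At latitude -65.895°, cos φ = 0.408410.
1″ of longitude at this latitude = 30.90 × cos φ = 12.6199 m, so Δλ = 348.6 / 12.6199 = 27.623″.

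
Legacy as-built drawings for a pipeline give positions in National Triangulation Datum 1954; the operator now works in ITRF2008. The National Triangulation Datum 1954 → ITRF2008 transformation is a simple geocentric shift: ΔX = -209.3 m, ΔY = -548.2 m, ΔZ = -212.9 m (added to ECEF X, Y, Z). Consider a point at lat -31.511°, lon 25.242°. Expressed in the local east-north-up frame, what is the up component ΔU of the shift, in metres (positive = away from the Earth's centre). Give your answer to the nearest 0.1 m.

At φ = -31.511°, λ = 25.242°: sin φ = -0.522662, cos φ = 0.852540, sin λ = 0.426442, cos λ = 0.904515.
ΔU = cos φ cos λ·ΔX + cos φ sin λ·ΔY + sin φ·ΔZ = (0.852540)(0.904515)(-209.3) + (0.852540)(0.426442)(-548.2) + (-0.522662)(-212.9) = -249.43 m.

ΔU = -249.4 m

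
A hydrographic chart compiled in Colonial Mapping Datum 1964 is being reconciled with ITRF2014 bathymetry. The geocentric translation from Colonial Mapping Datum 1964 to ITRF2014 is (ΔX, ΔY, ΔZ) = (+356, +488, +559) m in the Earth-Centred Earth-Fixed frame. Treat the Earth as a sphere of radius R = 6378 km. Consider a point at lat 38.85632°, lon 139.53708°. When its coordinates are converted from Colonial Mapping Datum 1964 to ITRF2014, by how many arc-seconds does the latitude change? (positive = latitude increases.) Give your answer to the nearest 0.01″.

Δφ = 13.15″

sin φ = 0.627370, cos φ = 0.778722, sin λ = 0.648956, cos λ = -0.760826.
North component: ΔN = −sin φ cos λ·ΔX − sin φ sin λ·ΔY + cos φ·ΔZ = −(0.627370)(-0.760826)(356) − (0.627370)(0.648956)(488) + (0.778722)(559) = 406.55 m.
1° of latitude spans πR/180 = 111317 m, so Δφ = 406.55 / 111317 × 3600 = 13.148″.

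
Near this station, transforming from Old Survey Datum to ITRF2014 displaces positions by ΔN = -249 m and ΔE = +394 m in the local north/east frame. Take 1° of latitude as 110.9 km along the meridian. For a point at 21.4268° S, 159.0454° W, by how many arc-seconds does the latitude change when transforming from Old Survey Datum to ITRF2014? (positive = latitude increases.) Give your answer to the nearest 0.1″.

Δφ = -8.1″

1° of latitude = 110.9 km, so Δφ = -249.0 / 110900 = -0.0022453° = -8.083″.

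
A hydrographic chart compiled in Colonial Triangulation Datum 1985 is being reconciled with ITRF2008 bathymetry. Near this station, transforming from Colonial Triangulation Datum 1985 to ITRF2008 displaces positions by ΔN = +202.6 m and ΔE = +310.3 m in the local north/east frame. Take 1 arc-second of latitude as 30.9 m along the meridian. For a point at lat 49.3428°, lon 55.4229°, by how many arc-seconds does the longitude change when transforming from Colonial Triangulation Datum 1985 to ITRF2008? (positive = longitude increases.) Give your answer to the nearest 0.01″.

At latitude 49.3428°, cos φ = 0.651532.
1″ of longitude at this latitude = 30.90 × cos φ = 20.1323 m, so Δλ = 310.3 / 20.1323 = 15.413″.

Δλ = 15.41″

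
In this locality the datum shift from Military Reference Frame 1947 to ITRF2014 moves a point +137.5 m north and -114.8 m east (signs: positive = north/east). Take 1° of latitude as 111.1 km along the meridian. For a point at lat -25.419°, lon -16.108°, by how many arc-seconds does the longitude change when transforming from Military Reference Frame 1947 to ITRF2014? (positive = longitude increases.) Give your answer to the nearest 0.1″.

Δλ = -4.1″

At latitude -25.419°, cos φ = 0.903193.
1° of longitude at this latitude = 111.1 × cos φ = 100.34 km, so Δλ = -114.8 / 100344.7 = -0.0011441° = -4.119″.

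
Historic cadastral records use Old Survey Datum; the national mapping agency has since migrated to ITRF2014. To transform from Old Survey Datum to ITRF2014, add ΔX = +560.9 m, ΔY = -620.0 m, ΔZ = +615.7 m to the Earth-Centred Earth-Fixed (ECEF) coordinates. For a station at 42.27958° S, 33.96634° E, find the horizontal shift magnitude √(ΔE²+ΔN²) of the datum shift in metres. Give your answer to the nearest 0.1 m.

The local east axis at (φ, λ) is (−sin λ, cos λ, 0), so ΔE = −sin(33.96634°)·560.9 + cos(33.96634°)·(-620.0) = -827.58 m.
The local north axis is (−sin φ cos λ, −sin φ sin λ, cos φ), giving ΔN = 312.957 − 233.039 + 455.539 = 535.46 m.
Horizontal magnitude = √(ΔE² + ΔN²) = √((-827.58)² + 535.46²) = 985.70 m.

985.7 m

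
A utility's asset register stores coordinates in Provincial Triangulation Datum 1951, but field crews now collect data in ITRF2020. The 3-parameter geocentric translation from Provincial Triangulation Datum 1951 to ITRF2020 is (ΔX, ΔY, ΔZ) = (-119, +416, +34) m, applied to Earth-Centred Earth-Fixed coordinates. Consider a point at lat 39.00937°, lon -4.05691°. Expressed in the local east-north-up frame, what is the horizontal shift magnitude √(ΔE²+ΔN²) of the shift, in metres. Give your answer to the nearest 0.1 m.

423.8 m

The local east axis at (φ, λ) is (−sin λ, cos λ, 0), so ΔE = −sin(-4.05691°)·(-119) + cos(-4.05691°)·416 = 406.54 m.
The local north axis is (−sin φ cos λ, −sin φ sin λ, cos φ), giving ΔN = 74.717 + 18.525 + 26.419 = 119.66 m.
Horizontal magnitude = √(ΔE² + ΔN²) = √(406.54² + 119.66²) = 423.78 m.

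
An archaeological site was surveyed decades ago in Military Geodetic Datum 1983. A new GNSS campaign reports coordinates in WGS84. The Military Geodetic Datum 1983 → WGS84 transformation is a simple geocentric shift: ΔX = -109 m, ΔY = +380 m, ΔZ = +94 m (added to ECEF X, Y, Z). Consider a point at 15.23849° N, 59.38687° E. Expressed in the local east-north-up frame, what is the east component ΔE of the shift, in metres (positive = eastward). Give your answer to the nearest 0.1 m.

The local east axis at (φ, λ) is (−sin λ, cos λ, 0), so ΔE = −sin(59.38687°)·(-109) + cos(59.38687°)·380 = 287.32 m.

ΔE = 287.3 m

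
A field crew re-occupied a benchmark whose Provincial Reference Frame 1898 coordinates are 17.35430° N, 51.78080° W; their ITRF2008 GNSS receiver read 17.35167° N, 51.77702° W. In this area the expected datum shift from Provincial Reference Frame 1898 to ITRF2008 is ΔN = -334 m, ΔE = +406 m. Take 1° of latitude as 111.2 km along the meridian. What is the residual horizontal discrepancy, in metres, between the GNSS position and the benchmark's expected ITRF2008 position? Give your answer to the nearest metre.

Observed coordinate differences: Δφ = -0.00263°, Δλ = +0.00378°.
Converting to metres (1° lat = 111200 m, cos φ = 0.954479): observed ΔN = -292.5 m, observed ΔE = 401.2 m.
Subtracting the expected shift leaves a residual of -292.5 − (-334) = 41.5 m north and 401.2 − (406) = -4.8 m east.
Residual distance = √(41.5² + (-4.8)²) = 41.8 m.

42 m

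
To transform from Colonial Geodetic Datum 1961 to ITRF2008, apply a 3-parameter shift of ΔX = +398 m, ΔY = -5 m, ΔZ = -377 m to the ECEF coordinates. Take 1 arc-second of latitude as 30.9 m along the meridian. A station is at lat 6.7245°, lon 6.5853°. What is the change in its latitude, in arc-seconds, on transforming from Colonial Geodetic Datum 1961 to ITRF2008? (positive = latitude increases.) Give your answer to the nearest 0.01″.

Δφ = -13.61″

sin φ = 0.117095, cos φ = 0.993121, sin λ = 0.114682, cos λ = 0.993402.
North component: ΔN = −sin φ cos λ·ΔX − sin φ sin λ·ΔY + cos φ·ΔZ = −(0.117095)(0.993402)(398) − (0.117095)(0.114682)(-5) + (0.993121)(-377) = -420.64 m.
1° of latitude spans 3600 × 30.90 = 111240 m, so Δφ = -420.64 / 111240 × 3600 = -13.613″.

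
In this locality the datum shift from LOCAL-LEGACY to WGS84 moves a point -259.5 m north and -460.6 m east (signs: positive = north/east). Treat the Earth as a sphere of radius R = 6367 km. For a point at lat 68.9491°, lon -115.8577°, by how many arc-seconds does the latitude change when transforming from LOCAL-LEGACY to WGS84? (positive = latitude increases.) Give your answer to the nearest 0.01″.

On a sphere of radius R, 1 rad of latitude = R, so Δφ = ΔN / R = -259.5 / 6367000 = -4.0757e-05 rad = -8.407″.

Δφ = -8.41″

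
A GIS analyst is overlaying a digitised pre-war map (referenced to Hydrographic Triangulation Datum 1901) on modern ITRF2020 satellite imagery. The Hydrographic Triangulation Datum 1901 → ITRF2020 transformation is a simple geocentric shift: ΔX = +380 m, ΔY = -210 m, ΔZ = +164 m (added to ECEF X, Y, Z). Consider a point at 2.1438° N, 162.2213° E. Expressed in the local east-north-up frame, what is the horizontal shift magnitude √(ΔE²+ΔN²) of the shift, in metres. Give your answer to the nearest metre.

198 m

At φ = 2.1438°, λ = 162.2213°: sin φ = 0.037408, cos φ = 0.999300, sin λ = 0.305341, cos λ = -0.952243.
ΔE = −sin λ·ΔX + cos λ·ΔY = −(0.305341)·(380) + (-0.952243)·(-210) = 83.94 m.
ΔN = −sin φ cos λ·ΔX − sin φ sin λ·ΔY + cos φ·ΔZ = −(0.037408)(-0.952243)(380) − (0.037408)(0.305341)(-210) + (0.999300)(164) = 179.82 m.
Horizontal magnitude = √(ΔE² + ΔN²) = √(83.94² + 179.82²) = 198.45 m.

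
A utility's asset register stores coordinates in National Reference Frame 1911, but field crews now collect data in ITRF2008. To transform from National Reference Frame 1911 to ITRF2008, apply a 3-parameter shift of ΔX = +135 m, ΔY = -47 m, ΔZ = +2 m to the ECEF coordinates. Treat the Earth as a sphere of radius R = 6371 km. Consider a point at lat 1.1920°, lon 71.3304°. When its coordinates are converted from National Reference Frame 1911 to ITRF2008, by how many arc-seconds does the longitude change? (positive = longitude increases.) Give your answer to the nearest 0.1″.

Δλ = -4.6″

sin φ = 0.020803, cos φ = 0.999784, sin λ = 0.947380, cos λ = 0.320110.
East component: ΔE = −sin λ·ΔX + cos λ·ΔY = −(0.947380)(135) + (0.320110)(-47) = -142.94 m.
1° of latitude spans πR/180 = 111195 m; at latitude φ, 1° of longitude spans that × cos φ = 111170.9 m, so Δλ = -142.94 / 111170.9 × 3600 = -4.629″.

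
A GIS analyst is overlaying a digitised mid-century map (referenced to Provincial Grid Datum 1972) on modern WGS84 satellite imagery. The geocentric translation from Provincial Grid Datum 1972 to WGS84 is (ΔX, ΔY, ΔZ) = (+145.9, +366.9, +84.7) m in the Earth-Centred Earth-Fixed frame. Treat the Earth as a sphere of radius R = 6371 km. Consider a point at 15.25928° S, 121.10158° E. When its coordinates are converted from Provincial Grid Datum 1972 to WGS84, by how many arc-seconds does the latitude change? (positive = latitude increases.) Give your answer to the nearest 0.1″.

Δφ = 4.7″

sin φ = -0.263187, cos φ = 0.964745, sin λ = 0.856253, cos λ = -0.516557.
North component: ΔN = −sin φ cos λ·ΔX − sin φ sin λ·ΔY + cos φ·ΔZ = −(-0.263187)(-0.516557)(145.9) − (-0.263187)(0.856253)(366.9) + (0.964745)(84.7) = 144.56 m.
1° of latitude spans πR/180 = 111195 m, so Δφ = 144.56 / 111195 × 3600 = 4.680″.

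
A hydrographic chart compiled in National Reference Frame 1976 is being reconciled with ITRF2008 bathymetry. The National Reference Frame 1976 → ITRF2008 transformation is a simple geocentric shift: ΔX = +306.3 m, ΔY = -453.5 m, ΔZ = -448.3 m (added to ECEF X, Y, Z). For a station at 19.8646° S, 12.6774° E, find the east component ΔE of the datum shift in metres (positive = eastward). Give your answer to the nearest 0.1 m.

The local east axis at (φ, λ) is (−sin λ, cos λ, 0), so ΔE = −sin(12.6774°)·306.3 + cos(12.6774°)·(-453.5) = -509.67 m.

ΔE = -509.7 m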